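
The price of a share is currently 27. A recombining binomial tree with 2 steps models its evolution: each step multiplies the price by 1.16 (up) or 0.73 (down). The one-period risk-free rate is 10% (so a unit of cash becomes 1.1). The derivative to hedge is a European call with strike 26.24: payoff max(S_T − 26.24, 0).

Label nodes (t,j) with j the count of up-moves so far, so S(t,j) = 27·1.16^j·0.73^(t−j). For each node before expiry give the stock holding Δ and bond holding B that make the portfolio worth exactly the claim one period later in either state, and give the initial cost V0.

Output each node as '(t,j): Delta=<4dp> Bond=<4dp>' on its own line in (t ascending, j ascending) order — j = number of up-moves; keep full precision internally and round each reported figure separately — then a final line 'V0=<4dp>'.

(0,0): Delta=0.6799 Bond=-12.1827
(1,0): Delta=0.0000 Bond=0.0000
(1,1): Delta=0.7493 Bond=-15.5742
V0=6.1748

No-arbitrage ⇒ martingale measure with p* = (R−d)/(u−d) = 0.8605.
At expiry t=2: V(2,0)=0.0000, V(2,1)=0.0000, V(2,2)=10.0912
  t=1,j=0: stock 19.7100 → up 22.8636 (V=0.0000), down 14.3883 (V=0.0000). Price 0.0000; hedge Δ=0.0000, bond B=0.0000.
  t=1,j=1: stock 31.3200 → up 36.3312 (V=10.0912), down 22.8636 (V=0.0000). Price 7.8938; hedge Δ=0.7493, bond B=-15.5742.
  t=0,j=0: stock 27.0000 → up 31.3200 (V=7.8938), down 19.7100 (V=0.0000). Price 6.1748; hedge Δ=0.6799, bond B=-12.1827.
Root portfolio cost Δ·27+B reproduces V0=6.1748.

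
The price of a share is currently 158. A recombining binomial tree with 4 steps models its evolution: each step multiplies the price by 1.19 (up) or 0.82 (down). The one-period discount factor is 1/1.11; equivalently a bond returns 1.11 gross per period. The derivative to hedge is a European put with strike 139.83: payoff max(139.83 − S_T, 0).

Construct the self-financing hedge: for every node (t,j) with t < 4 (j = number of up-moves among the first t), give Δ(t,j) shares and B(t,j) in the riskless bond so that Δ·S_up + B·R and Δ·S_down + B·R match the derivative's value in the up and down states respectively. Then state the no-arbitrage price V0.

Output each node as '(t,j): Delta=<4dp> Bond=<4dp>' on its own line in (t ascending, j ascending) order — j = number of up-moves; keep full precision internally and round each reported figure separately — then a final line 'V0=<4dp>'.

(0,0): Delta=-0.0538 Bond=9.3527
(1,0): Delta=-0.2330 Bond=33.6029
(1,1): Delta=-0.0197 Bond=3.9756
(2,0): Delta=-0.8093 Bond=98.5235
(2,1): Delta=-0.1235 Bond=20.4097
(2,2): Delta=0.0000 Bond=0.0000
(3,0): Delta=-1.0000 Bond=125.9730
(3,1): Delta=-0.7731 Bond=104.7785
(3,2): Delta=0.0000 Bond=0.0000
(3,3): Delta=0.0000 Bond=0.0000
V0=0.8533

No-arbitrage ⇒ martingale measure with p* = (R−d)/(u−d) = 0.7838.
Terminal values V(4,·): V(4,0)=68.3948, V(4,1)=36.1618, V(4,2)=0.0000, V(4,3)=0.0000, V(4,4)=0.0000
Node (3,0) S=87.1161: V=(p*·36.1618+(1−p*)·68.3948)/1.11=38.8568; Δ=(36.1618−68.3948)/(103.6682−71.4352)=-1.0000; B=V−Δ·S=125.9730
Node (3,1) S=126.4246: V=(p*·0.0000+(1−p*)·36.1618)/1.11=7.0439; Δ=(0.0000−36.1618)/(150.4453−103.6682)=-0.7731; B=V−Δ·S=104.7785
Node (3,2) S=183.4699: V=(p*·0.0000+(1−p*)·0.0000)/1.11=0.0000; Δ=(0.0000−0.0000)/(218.3292−150.4453)=0.0000; B=V−Δ·S=0.0000
Node (3,3) S=266.2551: V=(p*·0.0000+(1−p*)·0.0000)/1.11=0.0000; Δ=(0.0000−0.0000)/(316.8436−218.3292)=0.0000; B=V−Δ·S=0.0000
Node (2,0) S=106.2392: V=(p*·7.0439+(1−p*)·38.8568)/1.11=12.5427; Δ=(7.0439−38.8568)/(126.4246−87.1161)=-0.8093; B=V−Δ·S=98.5235
Node (2,1) S=154.1764: V=(p*·0.0000+(1−p*)·7.0439)/1.11=1.3721; Δ=(0.0000−7.0439)/(183.4699−126.4246)=-0.1235; B=V−Δ·S=20.4097
Node (2,2) S=223.7438: V=(p*·0.0000+(1−p*)·0.0000)/1.11=0.0000; Δ=(0.0000−0.0000)/(266.2551−183.4699)=0.0000; B=V−Δ·S=0.0000
Node (1,0) S=129.5600: V=(p*·1.3721+(1−p*)·12.5427)/1.11=3.4120; Δ=(1.3721−12.5427)/(154.1764−106.2392)=-0.2330; B=V−Δ·S=33.6029
Node (1,1) S=188.0200: V=(p*·0.0000+(1−p*)·1.3721)/1.11=0.2673; Δ=(0.0000−1.3721)/(223.7438−154.1764)=-0.0197; B=V−Δ·S=3.9756
Node (0,0) S=158.0000: V=(p*·0.2673+(1−p*)·3.4120)/1.11=0.8533; Δ=(0.2673−3.4120)/(188.0200−129.5600)=-0.0538; B=V−Δ·S=9.3527
The time-0 hedge costs 0.8533, which is the no-arbitrage price.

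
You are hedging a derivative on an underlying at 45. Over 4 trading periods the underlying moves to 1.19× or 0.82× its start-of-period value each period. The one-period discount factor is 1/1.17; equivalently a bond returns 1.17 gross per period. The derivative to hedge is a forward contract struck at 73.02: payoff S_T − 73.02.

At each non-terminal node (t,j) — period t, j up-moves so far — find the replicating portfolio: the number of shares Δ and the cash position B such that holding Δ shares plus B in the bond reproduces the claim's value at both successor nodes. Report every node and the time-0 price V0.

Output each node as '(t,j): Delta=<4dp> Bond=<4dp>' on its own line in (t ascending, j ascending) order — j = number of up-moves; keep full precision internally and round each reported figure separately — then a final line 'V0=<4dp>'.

(0,0): Delta=1.0000 Bond=-38.9671
(1,0): Delta=1.0000 Bond=-45.5915
(1,1): Delta=1.0000 Bond=-45.5915
(2,0): Delta=1.0000 Bond=-53.3421
(2,1): Delta=1.0000 Bond=-53.3421
(2,2): Delta=1.0000 Bond=-53.3421
(3,0): Delta=1.0000 Bond=-62.4103
(3,1): Delta=1.0000 Bond=-62.4103
(3,2): Delta=1.0000 Bond=-62.4103
(3,3): Delta=1.0000 Bond=-62.4103
V0=6.0329

Risk-neutral probability p* = (R−d)/(u−d) = (1.17−0.82)/(1.19−0.82) = 0.9459.
At expiry t=4: V(4,0)=-52.6745, V(4,1)=-43.4942, V(4,2)=-30.1716, V(4,3)=-10.8376, V(4,4)=17.2203
  t=3,j=0: stock 24.8116 → up 29.5258 (V=-43.4942), down 20.3455 (V=-52.6745). Price -37.5987; hedge Δ=1.0000, bond B=-62.4103.
  t=3,j=1: stock 36.0070 → up 42.8484 (V=-30.1716), down 29.5258 (V=-43.4942). Price -26.4032; hedge Δ=1.0000, bond B=-62.4103.
  t=3,j=2: stock 52.2541 → up 62.1824 (V=-10.8376), down 42.8484 (V=-30.1716). Price -10.1562; hedge Δ=1.0000, bond B=-62.4103.
  t=3,j=3: stock 75.8322 → up 90.2403 (V=17.2203), down 62.1824 (V=-10.8376). Price 13.4219; hedge Δ=1.0000, bond B=-62.4103.
  t=2,j=0: stock 30.2580 → up 36.0070 (V=-26.4032), down 24.8116 (V=-37.5987). Price -23.0841; hedge Δ=1.0000, bond B=-53.3421.
  t=2,j=1: stock 43.9110 → up 52.2541 (V=-10.1562), down 36.0070 (V=-26.4032). Price -9.4311; hedge Δ=1.0000, bond B=-53.3421.
  t=2,j=2: stock 63.7245 → up 75.8322 (V=13.4219), down 52.2541 (V=-10.1562). Price 10.3824; hedge Δ=1.0000, bond B=-53.3421.
  t=1,j=0: stock 36.9000 → up 43.9110 (V=-9.4311), down 30.2580 (V=-23.0841). Price -8.6915; hedge Δ=1.0000, bond B=-45.5915.
  t=1,j=1: stock 53.5500 → up 63.7245 (V=10.3824), down 43.9110 (V=-9.4311). Price 7.9585; hedge Δ=1.0000, bond B=-45.5915.
  t=0,j=0: stock 45.0000 → up 53.5500 (V=7.9585), down 36.9000 (V=-8.6915). Price 6.0329; hedge Δ=1.0000, bond B=-38.9671.
Self-financing check: at every node Δ·S+B equals the discounted successor values.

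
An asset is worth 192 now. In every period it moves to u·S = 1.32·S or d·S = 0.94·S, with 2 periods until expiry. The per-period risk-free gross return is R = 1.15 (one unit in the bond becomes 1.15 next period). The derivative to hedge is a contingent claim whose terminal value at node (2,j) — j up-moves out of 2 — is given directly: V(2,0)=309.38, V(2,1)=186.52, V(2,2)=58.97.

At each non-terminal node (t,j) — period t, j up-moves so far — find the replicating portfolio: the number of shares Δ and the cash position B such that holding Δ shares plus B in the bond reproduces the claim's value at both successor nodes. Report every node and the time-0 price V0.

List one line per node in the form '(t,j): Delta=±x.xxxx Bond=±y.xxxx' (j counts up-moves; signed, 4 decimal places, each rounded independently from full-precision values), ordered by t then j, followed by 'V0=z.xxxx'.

Risk-neutral probability p* = (R−d)/(u−d) = (1.15−0.94)/(1.32−0.94) = 0.5526.
Payoff layer (t=2): V(2,0)=309.3800, V(2,1)=186.5200, V(2,2)=58.9700
Node (1,0) S=180.4800: V=(p*·186.5200+(1−p*)·309.3800)/1.15=209.9858; Δ=(186.5200−309.3800)/(238.2336−169.6512)=-1.7914; B=V−Δ·S=533.3016
Node (1,1) S=253.4400: V=(p*·58.9700+(1−p*)·186.5200)/1.15=100.8973; Δ=(58.9700−186.5200)/(334.5408−238.2336)=-1.3244; B=V−Δ·S=436.5551
Node (0,0) S=192.0000: V=(p*·100.8973+(1−p*)·209.9858)/1.15=130.1739; Δ=(100.8973−209.9858)/(253.4400−180.4800)=-1.4952; B=V−Δ·S=417.2491
Root portfolio cost Δ·192+B reproduces V0=130.1739.

(0,0): Delta=-1.4952 Bond=417.2491
(1,0): Delta=-1.7914 Bond=533.3016
(1,1): Delta=-1.3244 Bond=436.5551
V0=130.1739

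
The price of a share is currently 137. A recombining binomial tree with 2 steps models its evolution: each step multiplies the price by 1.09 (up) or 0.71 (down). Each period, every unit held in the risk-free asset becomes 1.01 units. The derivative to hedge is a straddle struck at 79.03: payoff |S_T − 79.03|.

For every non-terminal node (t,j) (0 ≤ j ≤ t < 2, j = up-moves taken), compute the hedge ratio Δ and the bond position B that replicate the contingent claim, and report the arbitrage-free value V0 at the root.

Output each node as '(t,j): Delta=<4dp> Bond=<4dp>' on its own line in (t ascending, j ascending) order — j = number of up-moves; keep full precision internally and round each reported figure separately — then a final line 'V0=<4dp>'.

(0,0): Delta=0.9202 Bond=-65.6707
(1,0): Delta=0.4606 Bond=-21.6272
(1,1): Delta=1.0000 Bond=-78.2475
V0=60.3934

Risk-neutral probability p* = (R−d)/(u−d) = (1.01−0.71)/(1.09−0.71) = 0.7895.
Terminal values V(2,·): V(2,0)=9.9683, V(2,1)=26.9943, V(2,2)=83.7397
(1,0): S=97.2700. Δ = (V_up−V_dn)/(S_up−S_dn) = (26.9943−9.9683)/(106.0243−69.0617) = 0.4606. V = [p*·26.9943 + (1−p*)·9.9683]/1.01 = 23.1781. B = V − Δ·S = -21.6272.
(1,1): S=149.3300. Δ = (V_up−V_dn)/(S_up−S_dn) = (83.7397−26.9943)/(162.7697−106.0243) = 1.0000. V = [p*·83.7397 + (1−p*)·26.9943]/1.01 = 71.0825. B = V − Δ·S = -78.2475.
(0,0): S=137.0000. Δ = (V_up−V_dn)/(S_up−S_dn) = (71.0825−23.1781)/(149.3300−97.2700) = 0.9202. V = [p*·71.0825 + (1−p*)·23.1781]/1.01 = 60.3934. B = V − Δ·S = -65.6707.
Check: Δ(0,0)·S0 + B(0,0) = 60.3934 = V0.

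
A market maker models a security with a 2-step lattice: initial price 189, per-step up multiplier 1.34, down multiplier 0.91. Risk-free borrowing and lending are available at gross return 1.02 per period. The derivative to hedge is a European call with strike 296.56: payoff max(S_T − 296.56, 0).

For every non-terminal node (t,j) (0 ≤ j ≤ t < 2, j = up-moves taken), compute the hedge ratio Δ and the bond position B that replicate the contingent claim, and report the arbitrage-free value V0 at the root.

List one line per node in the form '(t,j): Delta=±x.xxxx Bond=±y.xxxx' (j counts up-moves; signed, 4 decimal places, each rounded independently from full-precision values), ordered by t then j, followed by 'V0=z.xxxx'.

(0,0): Delta=0.1321 Bond=-22.2754
(1,0): Delta=0.0000 Bond=0.0000
(1,1): Delta=0.3931 Bond=-88.8182
V0=2.6926

Risk-neutral probability p* = (R−d)/(u−d) = (1.02−0.91)/(1.34−0.91) = 0.2558.
Payoff layer (t=2): V(2,0)=0.0000, V(2,1)=0.0000, V(2,2)=42.8084
  t=1,j=0: stock 171.9900 → up 230.4666 (V=0.0000), down 156.5109 (V=0.0000). Price 0.0000; hedge Δ=0.0000, bond B=0.0000.
  t=1,j=1: stock 253.2600 → up 339.3684 (V=42.8084), down 230.4666 (V=0.0000). Price 10.7363; hedge Δ=0.3931, bond B=-88.8182.
  t=0,j=0: stock 189.0000 → up 253.2600 (V=10.7363), down 171.9900 (V=0.0000). Price 2.6926; hedge Δ=0.1321, bond B=-22.2754.
Check: Δ(0,0)·S0 + B(0,0) = 2.6926 = V0.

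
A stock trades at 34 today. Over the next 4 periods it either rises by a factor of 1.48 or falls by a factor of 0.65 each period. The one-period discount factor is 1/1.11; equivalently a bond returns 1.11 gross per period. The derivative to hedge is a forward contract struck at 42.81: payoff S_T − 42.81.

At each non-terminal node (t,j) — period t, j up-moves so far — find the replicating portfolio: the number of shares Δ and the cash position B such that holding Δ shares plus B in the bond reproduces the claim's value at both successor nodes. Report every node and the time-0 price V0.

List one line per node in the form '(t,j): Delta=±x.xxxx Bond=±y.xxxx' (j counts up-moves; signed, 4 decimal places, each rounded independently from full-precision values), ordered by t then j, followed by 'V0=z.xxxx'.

(0,0): Delta=1.0000 Bond=-28.2003
(1,0): Delta=1.0000 Bond=-31.3023
(1,1): Delta=1.0000 Bond=-31.3023
(2,0): Delta=1.0000 Bond=-34.7456
(2,1): Delta=1.0000 Bond=-34.7456
(2,2): Delta=1.0000 Bond=-34.7456
(3,0): Delta=1.0000 Bond=-38.5676
(3,1): Delta=1.0000 Bond=-38.5676
(3,2): Delta=1.0000 Bond=-38.5676
(3,3): Delta=1.0000 Bond=-38.5676
V0=5.7997

Since d<R<u, set p* = (R−d)/(u−d) = 0.5542; price each node as the discounted p*-expectation of its children.
Terminal values V(4,·): V(4,0)=-36.7408, V(4,1)=-28.9909, V(4,2)=-11.3449, V(4,3)=28.8336, V(4,4)=120.3170
(3,0): S=9.3373. Δ = (V_up−V_dn)/(S_up−S_dn) = (-28.9909−-36.7408)/(13.8191−6.0692) = 1.0000. V = [p*·-28.9909 + (1−p*)·-36.7408]/1.11 = -29.2303. B = V − Δ·S = -38.5676.
(3,1): S=21.2602. Δ = (V_up−V_dn)/(S_up−S_dn) = (-11.3449−-28.9909)/(31.4651−13.8191) = 1.0000. V = [p*·-11.3449 + (1−p*)·-28.9909]/1.11 = -17.3074. B = V − Δ·S = -38.5676.
(3,2): S=48.4078. Δ = (V_up−V_dn)/(S_up−S_dn) = (28.8336−-11.3449)/(71.6436−31.4651) = 1.0000. V = [p*·28.8336 + (1−p*)·-11.3449]/1.11 = 9.8403. B = V − Δ·S = -38.5676.
(3,3): S=110.2209. Δ = (V_up−V_dn)/(S_up−S_dn) = (120.3170−28.8336)/(163.1270−71.6436) = 1.0000. V = [p*·120.3170 + (1−p*)·28.8336]/1.11 = 71.6534. B = V − Δ·S = -38.5676.
(2,0): S=14.3650. Δ = (V_up−V_dn)/(S_up−S_dn) = (-17.3074−-29.2303)/(21.2602−9.3373) = 1.0000. V = [p*·-17.3074 + (1−p*)·-29.2303]/1.11 = -20.3806. B = V − Δ·S = -34.7456.
(2,1): S=32.7080. Δ = (V_up−V_dn)/(S_up−S_dn) = (9.8403−-17.3074)/(48.4078−21.2602) = 1.0000. V = [p*·9.8403 + (1−p*)·-17.3074]/1.11 = -2.0376. B = V − Δ·S = -34.7456.
(2,2): S=74.4736. Δ = (V_up−V_dn)/(S_up−S_dn) = (71.6534−9.8403)/(110.2209−48.4078) = 1.0000. V = [p*·71.6534 + (1−p*)·9.8403]/1.11 = 39.7280. B = V − Δ·S = -34.7456.
(1,0): S=22.1000. Δ = (V_up−V_dn)/(S_up−S_dn) = (-2.0376−-20.3806)/(32.7080−14.3650) = 1.0000. V = [p*·-2.0376 + (1−p*)·-20.3806]/1.11 = -9.2023. B = V − Δ·S = -31.3023.
(1,1): S=50.3200. Δ = (V_up−V_dn)/(S_up−S_dn) = (39.7280−-2.0376)/(74.4736−32.7080) = 1.0000. V = [p*·39.7280 + (1−p*)·-2.0376]/1.11 = 19.0177. B = V − Δ·S = -31.3023.
(0,0): S=34.0000. Δ = (V_up−V_dn)/(S_up−S_dn) = (19.0177−-9.2023)/(50.3200−22.1000) = 1.0000. V = [p*·19.0177 + (1−p*)·-9.2023]/1.11 = 5.7997. B = V − Δ·S = -28.2003.
Root portfolio cost Δ·34+B reproduces V0=5.7997.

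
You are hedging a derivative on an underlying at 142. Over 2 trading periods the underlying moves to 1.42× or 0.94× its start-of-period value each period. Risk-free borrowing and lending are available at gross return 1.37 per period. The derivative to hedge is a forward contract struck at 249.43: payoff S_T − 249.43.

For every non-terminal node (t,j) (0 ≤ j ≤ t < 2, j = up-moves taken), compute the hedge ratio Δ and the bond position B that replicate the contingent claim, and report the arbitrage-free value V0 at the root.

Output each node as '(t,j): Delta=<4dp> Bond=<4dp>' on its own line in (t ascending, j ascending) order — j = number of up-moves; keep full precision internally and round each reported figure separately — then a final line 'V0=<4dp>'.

No-arbitrage ⇒ martingale measure with p* = (R−d)/(u−d) = 0.8958.
Terminal values V(2,·): V(2,0)=-123.9588, V(2,1)=-59.8884, V(2,2)=36.8988
(1,0): S=133.4800. Δ = (V_up−V_dn)/(S_up−S_dn) = (-59.8884−-123.9588)/(189.5416−125.4712) = 1.0000. V = [p*·-59.8884 + (1−p*)·-123.9588]/1.37 = -48.5857. B = V − Δ·S = -182.0657.
(1,1): S=201.6400. Δ = (V_up−V_dn)/(S_up−S_dn) = (36.8988−-59.8884)/(286.3288−189.5416) = 1.0000. V = [p*·36.8988 + (1−p*)·-59.8884]/1.37 = 19.5743. B = V − Δ·S = -182.0657.
(0,0): S=142.0000. Δ = (V_up−V_dn)/(S_up−S_dn) = (19.5743−-48.5857)/(201.6400−133.4800) = 1.0000. V = [p*·19.5743 + (1−p*)·-48.5857]/1.37 = 9.1053. B = V − Δ·S = -132.8947.
Self-financing check: at every node Δ·S+B equals the discounted successor values.

(0,0): Delta=1.0000 Bond=-132.8947
(1,0): Delta=1.0000 Bond=-182.0657
(1,1): Delta=1.0000 Bond=-182.0657
V0=9.1053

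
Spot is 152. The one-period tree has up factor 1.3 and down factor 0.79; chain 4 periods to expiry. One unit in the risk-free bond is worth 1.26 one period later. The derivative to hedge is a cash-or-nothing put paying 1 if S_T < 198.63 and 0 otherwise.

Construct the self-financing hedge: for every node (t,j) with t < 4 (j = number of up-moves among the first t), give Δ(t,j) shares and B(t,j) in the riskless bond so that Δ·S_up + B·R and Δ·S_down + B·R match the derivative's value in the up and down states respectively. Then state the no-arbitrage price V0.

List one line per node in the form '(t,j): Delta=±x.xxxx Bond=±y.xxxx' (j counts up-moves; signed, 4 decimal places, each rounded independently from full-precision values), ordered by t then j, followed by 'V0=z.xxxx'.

(0,0): Delta=-0.0013 Bond=0.2090
(1,0): Delta=-0.0087 Bond=1.1576
(1,1): Delta=-0.0009 Bond=0.1873
(2,0): Delta=0.0000 Bond=0.6299
(2,1): Delta=-0.0092 Bond=1.5291
(2,2): Delta=-0.0005 Bond=0.1259
(3,0): Delta=0.0000 Bond=0.7937
(3,1): Delta=0.0000 Bond=0.7937
(3,2): Delta=-0.0097 Bond=2.0230
(3,3): Delta=0.0000 Bond=0.0000
V0=0.0132

Since d<R<u, set p* = (R−d)/(u−d) = 0.9216; price each node as the discounted p*-expectation of its children.
Payoff layer (t=4): V(4,0)=1.0000, V(4,1)=1.0000, V(4,2)=1.0000, V(4,3)=0.0000, V(4,4)=0.0000
Node (3,0) S=74.9419: V=(p*·1.0000+(1−p*)·1.0000)/1.26=0.7937; Δ=(1.0000−1.0000)/(97.4245−59.2041)=0.0000; B=V−Δ·S=0.7937
Node (3,1) S=123.3222: V=(p*·1.0000+(1−p*)·1.0000)/1.26=0.7937; Δ=(1.0000−1.0000)/(160.3188−97.4245)=0.0000; B=V−Δ·S=0.7937
Node (3,2) S=202.9352: V=(p*·0.0000+(1−p*)·1.0000)/1.26=0.0622; Δ=(0.0000−1.0000)/(263.8158−160.3188)=-0.0097; B=V−Δ·S=2.0230
Node (3,3) S=333.9440: V=(p*·0.0000+(1−p*)·0.0000)/1.26=0.0000; Δ=(0.0000−0.0000)/(434.1272−263.8158)=0.0000; B=V−Δ·S=0.0000
Node (2,0) S=94.8632: V=(p*·0.7937+(1−p*)·0.7937)/1.26=0.6299; Δ=(0.7937−0.7937)/(123.3222−74.9419)=0.0000; B=V−Δ·S=0.6299
Node (2,1) S=156.1040: V=(p*·0.0622+(1−p*)·0.7937)/1.26=0.0949; Δ=(0.0622−0.7937)/(202.9352−123.3222)=-0.0092; B=V−Δ·S=1.5291
Node (2,2) S=256.8800: V=(p*·0.0000+(1−p*)·0.0622)/1.26=0.0039; Δ=(0.0000−0.0622)/(333.9440−202.9352)=-0.0005; B=V−Δ·S=0.1259
Node (1,0) S=120.0800: V=(p*·0.0949+(1−p*)·0.6299)/1.26=0.1086; Δ=(0.0949−0.6299)/(156.1040−94.8632)=-0.0087; B=V−Δ·S=1.1576
Node (1,1) S=197.6000: V=(p*·0.0039+(1−p*)·0.0949)/1.26=0.0087; Δ=(0.0039−0.0949)/(256.8800−156.1040)=-0.0009; B=V−Δ·S=0.1873
Node (0,0) S=152.0000: V=(p*·0.0087+(1−p*)·0.1086)/1.26=0.0132; Δ=(0.0087−0.1086)/(197.6000−120.0800)=-0.0013; B=V−Δ·S=0.2090
Check: Δ(0,0)·S0 + B(0,0) = 0.0132 = V0.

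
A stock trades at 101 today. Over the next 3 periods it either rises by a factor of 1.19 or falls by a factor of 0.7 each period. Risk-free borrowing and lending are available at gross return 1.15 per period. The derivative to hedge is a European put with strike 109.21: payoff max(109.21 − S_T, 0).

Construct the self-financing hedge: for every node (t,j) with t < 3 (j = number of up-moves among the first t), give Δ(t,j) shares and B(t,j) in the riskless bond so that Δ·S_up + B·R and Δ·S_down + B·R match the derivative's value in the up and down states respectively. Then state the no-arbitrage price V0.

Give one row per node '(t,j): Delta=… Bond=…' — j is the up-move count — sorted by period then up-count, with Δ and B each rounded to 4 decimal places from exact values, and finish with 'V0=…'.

No-arbitrage ⇒ martingale measure with p* = (R−d)/(u−d) = 0.9184.
At expiry t=3: V(3,0)=74.5670, V(3,1)=50.3169, V(3,2)=9.0917, V(3,3)=0.0000
  t=2,j=0: stock 49.4900 → up 58.8931 (V=50.3169), down 34.6430 (V=74.5670). Price 45.4752; hedge Δ=-1.0000, bond B=94.9652.
  t=2,j=1: stock 84.1330 → up 100.1183 (V=9.0917), down 58.8931 (V=50.3169). Price 10.8322; hedge Δ=-1.0000, bond B=94.9652.
  t=2,j=2: stock 143.0261 → up 170.2011 (V=0.0000), down 100.1183 (V=9.0917). Price 0.6454; hedge Δ=-0.1297, bond B=19.1999.
  t=1,j=0: stock 70.7000 → up 84.1330 (V=10.8322), down 49.4900 (V=45.4752). Price 11.8784; hedge Δ=-1.0000, bond B=82.5784.
  t=1,j=1: stock 120.1900 → up 143.0261 (V=0.6454), down 84.1330 (V=10.8322). Price 1.2843; hedge Δ=-0.1730, bond B=22.0738.
  t=0,j=0: stock 101.0000 → up 120.1900 (V=1.2843), down 70.7000 (V=11.8784). Price 1.8688; hedge Δ=-0.2141, bond B=23.4895.
Root portfolio cost Δ·101+B reproduces V0=1.8688.

(0,0): Delta=-0.2141 Bond=23.4895
(1,0): Delta=-1.0000 Bond=82.5784
(1,1): Delta=-0.1730 Bond=22.0738
(2,0): Delta=-1.0000 Bond=94.9652
(2,1): Delta=-1.0000 Bond=94.9652
(2,2): Delta=-0.1297 Bond=19.1999
V0=1.8688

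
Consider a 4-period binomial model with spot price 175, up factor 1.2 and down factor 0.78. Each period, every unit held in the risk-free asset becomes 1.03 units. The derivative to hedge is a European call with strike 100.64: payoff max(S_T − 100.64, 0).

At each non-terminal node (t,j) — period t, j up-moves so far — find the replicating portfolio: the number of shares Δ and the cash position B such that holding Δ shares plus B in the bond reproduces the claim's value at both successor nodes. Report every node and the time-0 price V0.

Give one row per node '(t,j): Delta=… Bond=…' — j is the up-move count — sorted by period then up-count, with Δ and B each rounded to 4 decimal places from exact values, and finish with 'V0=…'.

(0,0): Delta=0.9676 Bond=-82.7570
(1,0): Delta=0.8982 Bond=-75.7711
(1,1): Delta=0.9983 Bond=-91.6783
(2,0): Delta=0.6808 Bond=-54.8884
(2,1): Delta=0.9944 Bond=-93.7901
(2,2): Delta=1.0000 Bond=-94.8629
(3,0): Delta=0.0000 Bond=0.0000
(3,1): Delta=0.9817 Bond=-94.9790
(3,2): Delta=1.0000 Bond=-97.7087
(3,3): Delta=1.0000 Bond=-97.7087
V0=86.5760

Since d<R<u, set p* = (R−d)/(u−d) = 0.5952; price each node as the discounted p*-expectation of its children.
Terminal payoffs: V(4,0)=0.0000, V(4,1)=0.0000, V(4,2)=52.6768, V(4,3)=135.2320, V(4,4)=262.2400
Node (3,0) S=83.0466: V=(p*·0.0000+(1−p*)·0.0000)/1.03=0.0000; Δ=(0.0000−0.0000)/(99.6559−64.7763)=0.0000; B=V−Δ·S=0.0000
Node (3,1) S=127.7640: V=(p*·52.6768+(1−p*)·0.0000)/1.03=30.4420; Δ=(52.6768−0.0000)/(153.3168−99.6559)=0.9817; B=V−Δ·S=-94.9790
Node (3,2) S=196.5600: V=(p*·135.2320+(1−p*)·52.6768)/1.03=98.8513; Δ=(135.2320−52.6768)/(235.8720−153.3168)=1.0000; B=V−Δ·S=-97.7087
Node (3,3) S=302.4000: V=(p*·262.2400+(1−p*)·135.2320)/1.03=204.6913; Δ=(262.2400−135.2320)/(362.8800−235.8720)=1.0000; B=V−Δ·S=-97.7087
Node (2,0) S=106.4700: V=(p*·30.4420+(1−p*)·0.0000)/1.03=17.5925; Δ=(30.4420−0.0000)/(127.7640−83.0466)=0.6808; B=V−Δ·S=-54.8884
Node (2,1) S=163.8000: V=(p*·98.8513+(1−p*)·30.4420)/1.03=69.0891; Δ=(98.8513−30.4420)/(196.5600−127.7640)=0.9944; B=V−Δ·S=-93.7901
Node (2,2) S=252.0000: V=(p*·204.6913+(1−p*)·98.8513)/1.03=157.1371; Δ=(204.6913−98.8513)/(302.4000−196.5600)=1.0000; B=V−Δ·S=-94.8629
Node (1,0) S=136.5000: V=(p*·69.0891+(1−p*)·17.5925)/1.03=46.8400; Δ=(69.0891−17.5925)/(163.8000−106.4700)=0.8982; B=V−Δ·S=-75.7711
Node (1,1) S=210.0000: V=(p*·157.1371+(1−p*)·69.0891)/1.03=117.9599; Δ=(157.1371−69.0891)/(252.0000−163.8000)=0.9983; B=V−Δ·S=-91.6783
Node (0,0) S=175.0000: V=(p*·117.9599+(1−p*)·46.8400)/1.03=86.5760; Δ=(117.9599−46.8400)/(210.0000−136.5000)=0.9676; B=V−Δ·S=-82.7570
Check: Δ(0,0)·S0 + B(0,0) = 86.5760 = V0.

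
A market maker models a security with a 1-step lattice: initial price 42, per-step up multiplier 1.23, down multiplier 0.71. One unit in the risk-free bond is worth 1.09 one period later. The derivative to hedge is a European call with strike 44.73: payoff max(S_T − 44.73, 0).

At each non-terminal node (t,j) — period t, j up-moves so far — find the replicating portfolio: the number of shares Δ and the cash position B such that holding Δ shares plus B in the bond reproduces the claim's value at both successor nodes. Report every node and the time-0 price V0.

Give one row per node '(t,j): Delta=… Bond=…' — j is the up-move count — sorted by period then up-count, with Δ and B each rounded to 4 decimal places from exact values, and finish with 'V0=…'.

The replicating-portfolio and risk-neutral prices coincide; use p* = (1.09−0.71)/(1.23−0.71) = 0.7308 for the latter.
At expiry t=1: V(1,0)=0.0000, V(1,1)=6.9300
  t=0,j=0: stock 42.0000 → up 51.6600 (V=6.9300), down 29.8200 (V=0.0000). Price 4.6461; hedge Δ=0.3173, bond B=-8.6808.
The time-0 hedge costs 4.6461, which is the no-arbitrage price.

(0,0): Delta=0.3173 Bond=-8.6808
V0=4.6461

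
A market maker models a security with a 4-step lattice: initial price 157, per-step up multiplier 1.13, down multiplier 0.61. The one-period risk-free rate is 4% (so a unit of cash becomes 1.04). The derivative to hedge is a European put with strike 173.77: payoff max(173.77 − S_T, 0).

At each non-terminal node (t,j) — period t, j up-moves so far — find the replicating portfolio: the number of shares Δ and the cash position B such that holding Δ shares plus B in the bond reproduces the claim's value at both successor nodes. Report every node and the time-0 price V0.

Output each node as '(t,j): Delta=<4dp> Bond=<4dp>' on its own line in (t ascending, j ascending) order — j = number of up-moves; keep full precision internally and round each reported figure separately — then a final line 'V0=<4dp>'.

(0,0): Delta=-0.4938 Bond=101.9232
(1,0): Delta=-1.0000 Bond=154.4809
(1,1): Delta=-0.4366 Bond=95.8530
(2,0): Delta=-1.0000 Bond=160.6601
(2,1): Delta=-1.0000 Bond=160.6601
(2,2): Delta=-0.3729 Bond=86.9253
(3,0): Delta=-1.0000 Bond=167.0865
(3,1): Delta=-1.0000 Bond=167.0865
(3,2): Delta=-1.0000 Bond=167.0865
(3,3): Delta=-0.3021 Bond=74.3521
V0=24.3999

Risk-neutral probability p* = (R−d)/(u−d) = (1.04−0.61)/(1.13−0.61) = 0.8269.
Terminal payoffs: V(4,0)=152.0320, V(4,1)=133.5013, V(4,2)=99.1739, V(4,3)=35.5838, V(4,4)=0.0000
  t=3,j=0: stock 35.6360 → up 40.2687 (V=133.5013), down 21.7380 (V=152.0320). Price 131.4505; hedge Δ=-1.0000, bond B=167.0865.
  t=3,j=1: stock 66.0143 → up 74.5961 (V=99.1739), down 40.2687 (V=133.5013). Price 101.0723; hedge Δ=-1.0000, bond B=167.0865.
  t=3,j=2: stock 122.2887 → up 138.1862 (V=35.5838), down 74.5961 (V=99.1739). Price 44.7978; hedge Δ=-1.0000, bond B=167.0865.
  t=3,j=3: stock 226.5348 → up 255.9844 (V=0.0000), down 138.1862 (V=35.5838). Price 5.9219; hedge Δ=-0.3021, bond B=74.3521.
  t=2,j=0: stock 58.4197 → up 66.0143 (V=101.0723), down 35.6360 (V=131.4505). Price 102.2404; hedge Δ=-1.0000, bond B=160.6601.
  t=2,j=1: stock 108.2201 → up 122.2887 (V=44.7978), down 66.0143 (V=101.0723). Price 52.4400; hedge Δ=-1.0000, bond B=160.6601.
  t=2,j=2: stock 200.4733 → up 226.5348 (V=5.9219), down 122.2887 (V=44.7978). Price 12.1638; hedge Δ=-0.3729, bond B=86.9253.
  t=1,j=0: stock 95.7700 → up 108.2201 (V=52.4400), down 58.4197 (V=102.2404). Price 58.7109; hedge Δ=-1.0000, bond B=154.4809.
  t=1,j=1: stock 177.4100 → up 200.4733 (V=12.1638), down 108.2201 (V=52.4400). Price 18.3988; hedge Δ=-0.4366, bond B=95.8530.
  t=0,j=0: stock 157.0000 → up 177.4100 (V=18.3988), down 95.7700 (V=58.7109). Price 24.3999; hedge Δ=-0.4938, bond B=101.9232.
Self-financing check: at every node Δ·S+B equals the discounted successor values.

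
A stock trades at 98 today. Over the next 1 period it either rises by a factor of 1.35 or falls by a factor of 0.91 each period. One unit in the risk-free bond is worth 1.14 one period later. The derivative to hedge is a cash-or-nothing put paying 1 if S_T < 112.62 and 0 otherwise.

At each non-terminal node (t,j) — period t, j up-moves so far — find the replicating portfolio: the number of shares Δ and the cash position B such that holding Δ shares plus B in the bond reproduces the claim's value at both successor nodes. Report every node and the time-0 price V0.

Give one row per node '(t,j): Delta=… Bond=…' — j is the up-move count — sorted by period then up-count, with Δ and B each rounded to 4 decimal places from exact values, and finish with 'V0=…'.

(0,0): Delta=-0.0232 Bond=2.6914
V0=0.4187

Since d<R<u, set p* = (R−d)/(u−d) = 0.5227; price each node as the discounted p*-expectation of its children.
Terminal payoffs: V(1,0)=1.0000, V(1,1)=0.0000
(0,0): S=98.0000. Δ = (V_up−V_dn)/(S_up−S_dn) = (0.0000−1.0000)/(132.3000−89.1800) = -0.0232. V = [p*·0.0000 + (1−p*)·1.0000]/1.14 = 0.4187. B = V − Δ·S = 2.6914.
The time-0 hedge costs 0.4187, which is the no-arbitrage price.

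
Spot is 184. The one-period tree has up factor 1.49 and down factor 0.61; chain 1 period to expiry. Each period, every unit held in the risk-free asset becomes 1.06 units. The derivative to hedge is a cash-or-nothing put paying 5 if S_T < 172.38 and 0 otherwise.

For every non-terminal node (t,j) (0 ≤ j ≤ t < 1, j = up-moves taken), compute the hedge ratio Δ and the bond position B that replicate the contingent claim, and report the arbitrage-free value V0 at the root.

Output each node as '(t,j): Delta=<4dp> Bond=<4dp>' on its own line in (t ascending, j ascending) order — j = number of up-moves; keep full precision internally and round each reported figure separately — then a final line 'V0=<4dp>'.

(0,0): Delta=-0.0309 Bond=7.9867
V0=2.3049

Under the risk-neutral measure, an up-move has probability p* = (R−d)/(u−d) = 0.5114 and values discount at R = 1.06.
Payoff layer (t=1): V(1,0)=5.0000, V(1,1)=0.0000
(0,0): S=184.0000. Δ = (V_up−V_dn)/(S_up−S_dn) = (0.0000−5.0000)/(274.1600−112.2400) = -0.0309. V = [p*·0.0000 + (1−p*)·5.0000]/1.06 = 2.3049. B = V − Δ·S = 7.9867.
Check: Δ(0,0)·S0 + B(0,0) = 2.3049 = V0.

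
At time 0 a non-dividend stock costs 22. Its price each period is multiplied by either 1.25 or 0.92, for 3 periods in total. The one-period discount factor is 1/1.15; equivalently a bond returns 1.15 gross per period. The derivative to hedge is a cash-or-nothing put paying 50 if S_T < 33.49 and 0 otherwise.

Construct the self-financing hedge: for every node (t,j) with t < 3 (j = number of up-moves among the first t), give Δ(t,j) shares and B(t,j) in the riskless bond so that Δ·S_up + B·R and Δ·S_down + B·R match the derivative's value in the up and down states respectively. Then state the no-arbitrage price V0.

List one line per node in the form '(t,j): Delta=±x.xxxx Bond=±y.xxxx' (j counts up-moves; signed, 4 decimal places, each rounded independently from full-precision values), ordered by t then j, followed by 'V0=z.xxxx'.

No-arbitrage ⇒ martingale measure with p* = (R−d)/(u−d) = 0.6970.
Terminal payoffs: V(3,0)=50.0000, V(3,1)=50.0000, V(3,2)=50.0000, V(3,3)=0.0000
(2,0): S=18.6208. Δ = (V_up−V_dn)/(S_up−S_dn) = (50.0000−50.0000)/(23.2760−17.1311) = 0.0000. V = [p*·50.0000 + (1−p*)·50.0000]/1.15 = 43.4783. B = V − Δ·S = 43.4783.
(2,1): S=25.3000. Δ = (V_up−V_dn)/(S_up−S_dn) = (50.0000−50.0000)/(31.6250−23.2760) = 0.0000. V = [p*·50.0000 + (1−p*)·50.0000]/1.15 = 43.4783. B = V − Δ·S = 43.4783.
(2,2): S=34.3750. Δ = (V_up−V_dn)/(S_up−S_dn) = (0.0000−50.0000)/(42.9688−31.6250) = -4.4077. V = [p*·0.0000 + (1−p*)·50.0000]/1.15 = 13.1752. B = V − Δ·S = 164.6904.
(1,0): S=20.2400. Δ = (V_up−V_dn)/(S_up−S_dn) = (43.4783−43.4783)/(25.3000−18.6208) = 0.0000. V = [p*·43.4783 + (1−p*)·43.4783]/1.15 = 37.8072. B = V − Δ·S = 37.8072.
(1,1): S=27.5000. Δ = (V_up−V_dn)/(S_up−S_dn) = (13.1752−43.4783)/(34.3750−25.3000) = -3.3392. V = [p*·13.1752 + (1−p*)·43.4783]/1.15 = 19.4417. B = V − Δ·S = 111.2691.
(0,0): S=22.0000. Δ = (V_up−V_dn)/(S_up−S_dn) = (19.4417−37.8072)/(27.5000−20.2400) = -2.5297. V = [p*·19.4417 + (1−p*)·37.8072]/1.15 = 21.7452. B = V − Δ·S = 77.3982.
Check: Δ(0,0)·S0 + B(0,0) = 21.7452 = V0.

(0,0): Delta=-2.5297 Bond=77.3982
(1,0): Delta=0.0000 Bond=37.8072
(1,1): Delta=-3.3392 Bond=111.2691
(2,0): Delta=0.0000 Bond=43.4783
(2,1): Delta=0.0000 Bond=43.4783
(2,2): Delta=-4.4077 Bond=164.6904
V0=21.7452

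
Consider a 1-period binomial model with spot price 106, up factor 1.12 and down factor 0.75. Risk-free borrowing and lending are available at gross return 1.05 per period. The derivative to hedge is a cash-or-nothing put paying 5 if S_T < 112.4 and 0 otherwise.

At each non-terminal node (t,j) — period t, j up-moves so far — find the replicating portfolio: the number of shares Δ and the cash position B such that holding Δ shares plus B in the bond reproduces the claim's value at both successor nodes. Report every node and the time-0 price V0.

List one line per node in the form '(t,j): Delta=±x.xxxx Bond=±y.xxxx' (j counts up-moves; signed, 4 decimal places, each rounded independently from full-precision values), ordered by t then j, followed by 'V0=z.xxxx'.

Under the risk-neutral measure, an up-move has probability p* = (R−d)/(u−d) = 0.8108 and values discount at R = 1.05.
Payoff layer (t=1): V(1,0)=5.0000, V(1,1)=0.0000
  t=0,j=0: stock 106.0000 → up 118.7200 (V=0.0000), down 79.5000 (V=5.0000). Price 0.9009; hedge Δ=-0.1275, bond B=14.4144.
Each (Δ,B) replicates both successor values, so the strategy is self-financing and V0 is arbitrage-free.

(0,0): Delta=-0.1275 Bond=14.4144
V0=0.9009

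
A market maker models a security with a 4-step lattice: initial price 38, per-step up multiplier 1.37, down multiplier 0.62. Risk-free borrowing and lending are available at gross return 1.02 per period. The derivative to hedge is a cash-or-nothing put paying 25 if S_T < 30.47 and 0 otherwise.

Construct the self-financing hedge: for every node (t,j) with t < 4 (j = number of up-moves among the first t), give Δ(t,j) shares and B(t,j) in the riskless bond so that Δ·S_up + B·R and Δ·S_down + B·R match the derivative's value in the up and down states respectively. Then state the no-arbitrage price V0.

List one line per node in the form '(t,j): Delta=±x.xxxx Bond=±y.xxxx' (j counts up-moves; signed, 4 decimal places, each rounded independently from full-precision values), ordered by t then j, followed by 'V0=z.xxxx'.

(0,0): Delta=-0.3292 Bond=27.1955
(1,0): Delta=-0.3868 Bond=29.0975
(1,1): Delta=-0.3063 Bond=26.5512
(2,0): Delta=0.0000 Bond=24.0292
(2,1): Delta=-0.5400 Bond=34.6234
(2,2): Delta=-0.2138 Bond=20.4836
(3,0): Delta=0.0000 Bond=24.5098
(3,1): Delta=0.0000 Bond=24.5098
(3,2): Delta=-0.7538 Bond=44.7712
(3,3): Delta=0.0000 Bond=0.0000
V0=14.6871

No-arbitrage ⇒ martingale measure with p* = (R−d)/(u−d) = 0.5333.
Payoff layer (t=4): V(4,0)=25.0000, V(4,1)=25.0000, V(4,2)=25.0000, V(4,3)=0.0000, V(4,4)=0.0000
Node (3,0) S=9.0565: V=(p*·25.0000+(1−p*)·25.0000)/1.02=24.5098; Δ=(25.0000−25.0000)/(12.4074−5.6150)=0.0000; B=V−Δ·S=24.5098
Node (3,1) S=20.0119: V=(p*·25.0000+(1−p*)·25.0000)/1.02=24.5098; Δ=(25.0000−25.0000)/(27.4163−12.4074)=0.0000; B=V−Δ·S=24.5098
Node (3,2) S=44.2198: V=(p*·0.0000+(1−p*)·25.0000)/1.02=11.4379; Δ=(0.0000−25.0000)/(60.5811−27.4163)=-0.7538; B=V−Δ·S=44.7712
Node (3,3) S=97.7114: V=(p*·0.0000+(1−p*)·0.0000)/1.02=0.0000; Δ=(0.0000−0.0000)/(133.8646−60.5811)=0.0000; B=V−Δ·S=0.0000
Node (2,0) S=14.6072: V=(p*·24.5098+(1−p*)·24.5098)/1.02=24.0292; Δ=(24.5098−24.5098)/(20.0119−9.0565)=0.0000; B=V−Δ·S=24.0292
Node (2,1) S=32.2772: V=(p*·11.4379+(1−p*)·24.5098)/1.02=17.1942; Δ=(11.4379−24.5098)/(44.2198−20.0119)=-0.5400; B=V−Δ·S=34.6234
Node (2,2) S=71.3222: V=(p*·0.0000+(1−p*)·11.4379)/1.02=5.2330; Δ=(0.0000−11.4379)/(97.7114−44.2198)=-0.2138; B=V−Δ·S=20.4836
Node (1,0) S=23.5600: V=(p*·17.1942+(1−p*)·24.0292)/1.02=19.9842; Δ=(17.1942−24.0292)/(32.2772−14.6072)=-0.3868; B=V−Δ·S=29.0975
Node (1,1) S=52.0600: V=(p*·5.2330+(1−p*)·17.1942)/1.02=10.6029; Δ=(5.2330−17.1942)/(71.3222−32.2772)=-0.3063; B=V−Δ·S=26.5512
Node (0,0) S=38.0000: V=(p*·10.6029+(1−p*)·19.9842)/1.02=14.6871; Δ=(10.6029−19.9842)/(52.0600−23.5600)=-0.3292; B=V−Δ·S=27.1955
Root portfolio cost Δ·38+B reproduces V0=14.6871.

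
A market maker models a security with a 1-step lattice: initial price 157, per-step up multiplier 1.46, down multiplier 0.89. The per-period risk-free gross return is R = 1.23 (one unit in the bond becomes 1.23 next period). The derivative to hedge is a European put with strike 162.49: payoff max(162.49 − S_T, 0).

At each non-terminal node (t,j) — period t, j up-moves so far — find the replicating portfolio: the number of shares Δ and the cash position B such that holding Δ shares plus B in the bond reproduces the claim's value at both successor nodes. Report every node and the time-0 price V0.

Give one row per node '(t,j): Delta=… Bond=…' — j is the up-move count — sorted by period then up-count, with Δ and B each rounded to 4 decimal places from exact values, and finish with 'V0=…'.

(0,0): Delta=-0.2543 Bond=47.3964
V0=7.4666

Under the risk-neutral measure, an up-move has probability p* = (R−d)/(u−d) = 0.5965 and values discount at R = 1.23.
At expiry t=1: V(1,0)=22.7600, V(1,1)=0.0000
  t=0,j=0: stock 157.0000 → up 229.2200 (V=0.0000), down 139.7300 (V=22.7600). Price 7.4666; hedge Δ=-0.2543, bond B=47.3964.
Root portfolio cost Δ·157+B reproduces V0=7.4666.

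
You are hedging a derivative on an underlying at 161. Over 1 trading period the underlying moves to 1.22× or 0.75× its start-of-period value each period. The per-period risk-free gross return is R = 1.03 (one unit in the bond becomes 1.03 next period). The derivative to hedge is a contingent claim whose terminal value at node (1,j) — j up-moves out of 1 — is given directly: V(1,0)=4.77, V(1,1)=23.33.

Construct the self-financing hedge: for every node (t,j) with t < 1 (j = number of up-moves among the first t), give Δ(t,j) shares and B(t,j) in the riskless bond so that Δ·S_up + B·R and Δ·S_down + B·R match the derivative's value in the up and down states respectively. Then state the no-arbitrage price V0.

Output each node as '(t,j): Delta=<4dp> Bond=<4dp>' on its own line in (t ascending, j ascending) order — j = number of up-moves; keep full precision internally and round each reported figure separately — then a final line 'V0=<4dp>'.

Risk-neutral probability p* = (R−d)/(u−d) = (1.03−0.75)/(1.22−0.75) = 0.5957.
Terminal payoffs: V(1,0)=4.7700, V(1,1)=23.3300
(0,0): S=161.0000. Δ = (V_up−V_dn)/(S_up−S_dn) = (23.3300−4.7700)/(196.4200−120.7500) = 0.2453. V = [p*·23.3300 + (1−p*)·4.7700]/1.03 = 15.3660. B = V − Δ·S = -24.1233.
Each (Δ,B) replicates both successor values, so the strategy is self-financing and V0 is arbitrage-free.

(0,0): Delta=0.2453 Bond=-24.1233
V0=15.3660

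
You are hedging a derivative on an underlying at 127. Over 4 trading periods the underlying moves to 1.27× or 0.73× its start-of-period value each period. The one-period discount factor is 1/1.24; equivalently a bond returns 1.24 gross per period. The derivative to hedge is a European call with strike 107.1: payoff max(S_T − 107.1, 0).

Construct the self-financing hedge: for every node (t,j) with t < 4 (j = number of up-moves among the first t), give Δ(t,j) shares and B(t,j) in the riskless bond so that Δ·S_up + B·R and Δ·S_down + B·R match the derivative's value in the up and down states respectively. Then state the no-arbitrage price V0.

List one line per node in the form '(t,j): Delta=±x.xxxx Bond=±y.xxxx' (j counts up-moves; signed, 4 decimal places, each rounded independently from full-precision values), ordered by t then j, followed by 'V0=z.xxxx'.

(0,0): Delta=0.9970 Bond=-44.9069
(1,0): Delta=0.9385 Bond=-50.2577
(1,1): Delta=0.9990 Bond=-56.0037
(2,0): Delta=0.0429 Bond=-1.7091
(2,1): Delta=0.9687 Bond=-65.8849
(2,2): Delta=1.0000 Bond=-69.6540
(3,0): Delta=0.0000 Bond=0.0000
(3,1): Delta=0.0443 Bond=-2.2440
(3,2): Delta=1.0000 Bond=-86.3710
(3,3): Delta=1.0000 Bond=-86.3710
V0=81.7120

Since d<R<u, set p* = (R−d)/(u−d) = 0.9444; price each node as the discounted p*-expectation of its children.
Terminal values V(4,·): V(4,0)=0.0000, V(4,1)=0.0000, V(4,2)=2.0583, V(4,3)=82.8056, V(4,4)=223.2837
(3,0): S=49.4052. Δ = (V_up−V_dn)/(S_up−S_dn) = (0.0000−0.0000)/(62.7446−36.0658) = 0.0000. V = [p*·0.0000 + (1−p*)·0.0000]/1.24 = 0.0000. B = V − Δ·S = 0.0000.
(3,1): S=85.9514. Δ = (V_up−V_dn)/(S_up−S_dn) = (2.0583−0.0000)/(109.1583−62.7446) = 0.0443. V = [p*·2.0583 + (1−p*)·0.0000]/1.24 = 1.5677. B = V − Δ·S = -2.2440.
(3,2): S=149.5320. Δ = (V_up−V_dn)/(S_up−S_dn) = (82.8056−2.0583)/(189.9056−109.1583) = 1.0000. V = [p*·82.8056 + (1−p*)·2.0583]/1.24 = 63.1610. B = V − Δ·S = -86.3710.
(3,3): S=260.1446. Δ = (V_up−V_dn)/(S_up−S_dn) = (223.2837−82.8056)/(330.3837−189.9056) = 1.0000. V = [p*·223.2837 + (1−p*)·82.8056]/1.24 = 173.7737. B = V − Δ·S = -86.3710.
(2,0): S=67.6783. Δ = (V_up−V_dn)/(S_up−S_dn) = (1.5677−0.0000)/(85.9514−49.4052) = 0.0429. V = [p*·1.5677 + (1−p*)·0.0000]/1.24 = 1.1941. B = V − Δ·S = -1.7091.
(2,1): S=117.7417. Δ = (V_up−V_dn)/(S_up−S_dn) = (63.1610−1.5677)/(149.5320−85.9514) = 0.9687. V = [p*·63.1610 + (1−p*)·1.5677]/1.24 = 48.1767. B = V − Δ·S = -65.8849.
(2,2): S=204.8383. Δ = (V_up−V_dn)/(S_up−S_dn) = (173.7737−63.1610)/(260.1446−149.5320) = 1.0000. V = [p*·173.7737 + (1−p*)·63.1610]/1.24 = 135.1843. B = V − Δ·S = -69.6540.
(1,0): S=92.7100. Δ = (V_up−V_dn)/(S_up−S_dn) = (48.1767−1.1941)/(117.7417−67.6783) = 0.9385. V = [p*·48.1767 + (1−p*)·1.1941]/1.24 = 36.7472. B = V − Δ·S = -50.2577.
(1,1): S=161.2900. Δ = (V_up−V_dn)/(S_up−S_dn) = (135.1843−48.1767)/(204.8383−117.7417) = 0.9990. V = [p*·135.1843 + (1−p*)·48.1767]/1.24 = 105.1214. B = V − Δ·S = -56.0037.
(0,0): S=127.0000. Δ = (V_up−V_dn)/(S_up−S_dn) = (105.1214−36.7472)/(161.2900−92.7100) = 0.9970. V = [p*·105.1214 + (1−p*)·36.7472]/1.24 = 81.7120. B = V − Δ·S = -44.9069.
Check: Δ(0,0)·S0 + B(0,0) = 81.7120 = V0.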